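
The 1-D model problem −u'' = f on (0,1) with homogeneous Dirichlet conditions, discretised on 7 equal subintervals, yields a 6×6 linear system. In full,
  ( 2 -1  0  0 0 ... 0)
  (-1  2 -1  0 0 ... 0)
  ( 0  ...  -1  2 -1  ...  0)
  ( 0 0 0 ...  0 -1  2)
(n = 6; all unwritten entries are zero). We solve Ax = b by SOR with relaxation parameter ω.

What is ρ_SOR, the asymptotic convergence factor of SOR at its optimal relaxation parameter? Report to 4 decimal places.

ρ_SOR = 0.3948

[ρ_J] n=6: ρ(B_J) = cos(π/(n+1)) = cos(π/7) = 0.9010.
1 − cos²(π/7) = sin²(π/7) ⇒ √(1−ρ_J²) = sin(π/7) = 0.43388.
ω* = 2/(1 + 0.43388) = 2/1.43388 = 1.3948.
ρ_SOR = ω* − 1 ≈ 0.3948.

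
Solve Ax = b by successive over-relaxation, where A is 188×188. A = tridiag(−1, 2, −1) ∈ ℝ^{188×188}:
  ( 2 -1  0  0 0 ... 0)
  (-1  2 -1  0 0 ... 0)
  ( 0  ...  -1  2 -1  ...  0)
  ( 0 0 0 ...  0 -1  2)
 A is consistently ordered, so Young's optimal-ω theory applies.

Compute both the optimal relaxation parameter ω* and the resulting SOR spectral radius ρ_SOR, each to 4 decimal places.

ω* = 1.9673, ρ_SOR = 0.9673

½·tridiag(1,0,1) at n=188: λ_k = cos(kπ/189); max |λ| at k=1 ⇒ ρ_J = cos(π/189) ≈ 0.9999.
√(1−ρ_J²) simplifies to sin(π/189) = 0.01662.
ω* = 2/(1+0.01662) = 1.9673
and ρ(B_{ω*}) = 1.9673 − 1 = 0.9673.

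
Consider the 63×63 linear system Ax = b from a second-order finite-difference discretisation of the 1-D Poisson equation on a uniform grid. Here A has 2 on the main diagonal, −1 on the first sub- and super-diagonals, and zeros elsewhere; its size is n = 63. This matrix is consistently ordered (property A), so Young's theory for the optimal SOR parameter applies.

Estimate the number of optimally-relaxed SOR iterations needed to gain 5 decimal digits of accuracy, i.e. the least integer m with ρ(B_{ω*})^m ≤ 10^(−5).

m = 118

spectrum of D⁻¹(L+U) = {cos(kπ/64) : 1≤k≤63}; ρ_J = cos(π/64) = 0.9987955.
√(1−ρ_J²) = |sin(π/64)| = 0.0490677
[ω*] 2 ÷ (1 + 0.0490677) = 2 ÷ 1.0490677 = 1.9064547.
ρ_SOR = ω* − 1 = 1.9064547 − 1 = 0.9064547.
ρ_SOR^m ≤ 10^(−5) ⇔ m ≥ 5·ln10/(−ln 0.9064547) = 11.5129/0.0982142 = 117.222; m = ⌈117.222⌉ = 118.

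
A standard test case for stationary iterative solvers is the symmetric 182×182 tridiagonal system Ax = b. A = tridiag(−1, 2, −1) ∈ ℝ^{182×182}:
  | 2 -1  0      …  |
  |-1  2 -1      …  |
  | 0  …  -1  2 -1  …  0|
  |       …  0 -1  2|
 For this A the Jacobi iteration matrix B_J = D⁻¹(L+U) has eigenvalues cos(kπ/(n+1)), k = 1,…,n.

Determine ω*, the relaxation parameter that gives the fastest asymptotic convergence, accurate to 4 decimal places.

spectrum of D⁻¹(L+U) = {cos(kπ/183) : 1≤k≤182}; ρ_J = cos(π/183) = 0.9999.
√(1−ρ_J²) = |sin(π/183)| = 0.01717
Young: ω* = 2/(1+√(1−ρ_J²)) = 2/(1+0.01717) = 2/1.01717 = 1.9662.
Hence ρ(B_{ω*}) = 1.9662 − 1 = 0.9662.

ω* = 1.9662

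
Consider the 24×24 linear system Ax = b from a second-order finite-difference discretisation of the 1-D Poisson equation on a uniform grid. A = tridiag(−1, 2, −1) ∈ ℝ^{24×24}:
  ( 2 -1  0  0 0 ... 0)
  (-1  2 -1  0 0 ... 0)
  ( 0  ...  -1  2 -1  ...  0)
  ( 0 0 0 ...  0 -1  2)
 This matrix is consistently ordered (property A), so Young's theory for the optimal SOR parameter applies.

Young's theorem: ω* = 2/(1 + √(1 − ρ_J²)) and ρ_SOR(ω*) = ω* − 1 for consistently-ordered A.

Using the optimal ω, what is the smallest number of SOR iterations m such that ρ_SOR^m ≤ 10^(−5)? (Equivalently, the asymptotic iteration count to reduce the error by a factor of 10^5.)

[ρ_J] n=24: ρ(B_J) = cos(π/(n+1)) = cos(π/25) = 0.9921147.
√(1−ρ_J²) = |sin(π/25)| = 0.1253332
Young: ω* = 2/(1+√(1−ρ_J²)) = 2/(1+0.1253332) = 2/1.1253332 = 1.7772514.
ρ_SOR = ω* − 1 ≈ 0.7772514.
Need (0.7772514)^m ≤ 10^(−5): m ≥ 5·ln10/|ln 0.7772514| = 11.5129/0.251991 = 45.688 ⇒ m = 46.

m = 46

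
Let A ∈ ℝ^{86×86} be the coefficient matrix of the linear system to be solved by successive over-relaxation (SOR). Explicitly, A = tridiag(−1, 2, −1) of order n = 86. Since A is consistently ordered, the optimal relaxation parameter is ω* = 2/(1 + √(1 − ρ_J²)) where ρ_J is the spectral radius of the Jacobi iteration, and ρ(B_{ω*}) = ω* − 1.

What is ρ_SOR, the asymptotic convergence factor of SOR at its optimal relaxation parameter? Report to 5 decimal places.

½·tridiag(1,0,1) at n=86: λ_k = cos(kπ/87); max |λ| at k=1 ⇒ ρ_J = cos(π/87) ≈ 0.99935.
√(1−ρ_J²) simplifies to sin(π/87) = 0.036102.
So ω* = 2/1.036102 = 1.93031 (Young).
[ρ_SOR] ω* − 1 = 0.93031.

ρ_SOR = 0.93031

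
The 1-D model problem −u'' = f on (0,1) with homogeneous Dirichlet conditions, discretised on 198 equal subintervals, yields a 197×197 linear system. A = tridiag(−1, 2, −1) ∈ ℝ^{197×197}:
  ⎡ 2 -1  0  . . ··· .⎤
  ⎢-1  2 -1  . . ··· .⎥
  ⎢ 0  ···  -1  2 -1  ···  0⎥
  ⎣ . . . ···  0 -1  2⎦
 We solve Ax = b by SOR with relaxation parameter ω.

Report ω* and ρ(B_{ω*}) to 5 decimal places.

½·tridiag(1,0,1) at n=197: λ_k = cos(kπ/198); max |λ| at k=1 ⇒ ρ_J = cos(π/198) ≈ 0.99987.
root = sin(π/198) = 0.015866  (since 1−cos² = sin²).
Young: ω* = 2/(1+√(1−ρ_J²)) = 2/(1+0.015866) = 2/1.015866 = 1.96876.
ρ(B_{ω*}) = ω*−1 = 0.96876

ω* = 1.96876, ρ_SOR = 0.96876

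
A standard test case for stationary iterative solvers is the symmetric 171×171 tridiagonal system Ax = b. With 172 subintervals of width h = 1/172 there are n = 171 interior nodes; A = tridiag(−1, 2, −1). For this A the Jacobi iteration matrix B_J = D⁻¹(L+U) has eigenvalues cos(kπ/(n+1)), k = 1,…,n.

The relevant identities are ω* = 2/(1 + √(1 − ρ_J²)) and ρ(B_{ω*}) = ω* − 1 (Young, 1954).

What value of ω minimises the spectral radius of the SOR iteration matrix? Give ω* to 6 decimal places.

n=171: λ(B_J) = 1 − λ(A)/2 = cos(kπ/172); k=1 gives ρ_J = 0.999833.
√(1−ρ_J²) simplifies to sin(π/172) = 0.0182641.
ω* = 2 / (1 + 0.0182641) = 2 / 1.0182641 ≈ 1.964127.
ρ_SOR = ω* − 1 ≈ 0.964127.

ω* = 1.964127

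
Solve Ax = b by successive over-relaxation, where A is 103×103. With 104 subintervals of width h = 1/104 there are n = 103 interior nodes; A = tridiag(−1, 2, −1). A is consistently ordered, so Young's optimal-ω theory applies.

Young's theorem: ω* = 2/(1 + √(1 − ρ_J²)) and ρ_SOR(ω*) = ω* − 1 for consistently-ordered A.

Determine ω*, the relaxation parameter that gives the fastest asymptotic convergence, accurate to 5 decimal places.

B_J for the 103×103 system has eigenvalues cos(kπ/104); ρ_J = cos(π/104) = 0.99954.
root = sin(π/104) = 0.030203  (since 1−cos² = sin²).
So ω* = 2/1.030203 = 1.94136 (Young).
ρ_SOR = ω* − 1 ≈ 0.94136.

ω* = 1.94136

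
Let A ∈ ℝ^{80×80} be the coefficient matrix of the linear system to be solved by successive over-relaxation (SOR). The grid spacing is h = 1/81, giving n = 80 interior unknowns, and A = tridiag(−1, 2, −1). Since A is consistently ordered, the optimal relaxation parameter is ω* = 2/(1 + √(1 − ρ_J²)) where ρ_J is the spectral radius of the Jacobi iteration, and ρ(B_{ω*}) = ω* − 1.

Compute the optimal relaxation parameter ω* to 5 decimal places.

ω* = 1.92534

ρ_J = max_k |cos(kπ/81)| = cos(π/81) = 0.99925
√(1 − cos²(π/81)) = sin(π/81) ≈ 0.038775.
[ω*] 2 ÷ (1 + 0.038775) = 2 ÷ 1.038775 = 1.92534.
and ρ(B_{ω*}) = 1.92534 − 1 = 0.92534.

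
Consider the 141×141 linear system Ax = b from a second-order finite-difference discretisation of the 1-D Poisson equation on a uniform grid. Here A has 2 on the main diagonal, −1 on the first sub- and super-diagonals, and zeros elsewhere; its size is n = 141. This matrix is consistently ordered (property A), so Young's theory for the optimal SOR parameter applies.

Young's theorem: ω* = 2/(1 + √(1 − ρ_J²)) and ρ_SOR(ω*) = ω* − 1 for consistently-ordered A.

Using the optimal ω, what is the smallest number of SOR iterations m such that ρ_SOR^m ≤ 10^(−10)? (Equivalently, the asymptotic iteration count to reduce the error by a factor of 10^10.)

m = 521

ρ_J = max_k |cos(kπ/142)| = cos(π/142) = 0.9997553
√(1 − cos²(π/142)) = sin(π/142) ≈ 0.0221221.
ω* = 2/(1 + 0.0221221) = 2/1.0221221 = 1.9567134.
ρ_SOR = ω* − 1 = 1.9567134 − 1 = 0.9567134.
For 10 digits: m = 10·ln10 / (−ln 0.9567134) = 23.0259/0.0442514 = 520.343; round up → m = 521.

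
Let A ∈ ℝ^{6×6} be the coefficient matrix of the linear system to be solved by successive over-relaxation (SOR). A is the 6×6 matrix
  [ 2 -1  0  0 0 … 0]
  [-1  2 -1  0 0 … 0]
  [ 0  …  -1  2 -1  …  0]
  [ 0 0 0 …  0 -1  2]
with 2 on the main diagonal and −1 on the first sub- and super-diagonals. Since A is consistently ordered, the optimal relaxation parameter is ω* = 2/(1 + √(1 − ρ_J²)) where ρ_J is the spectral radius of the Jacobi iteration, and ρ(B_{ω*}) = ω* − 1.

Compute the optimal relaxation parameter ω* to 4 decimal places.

ω* = 1.3948

[ρ_J] n=6: ρ(B_J) = cos(π/(n+1)) = cos(π/7) = 0.9010.
1 − cos²(π/7) = sin²(π/7) ⇒ √(1−ρ_J²) = sin(π/7) = 0.43388.
[ω*] 2 ÷ (1 + 0.43388) = 2 ÷ 1.43388 = 1.3948.
and ρ(B_{ω*}) = 1.3948 − 1 = 0.3948.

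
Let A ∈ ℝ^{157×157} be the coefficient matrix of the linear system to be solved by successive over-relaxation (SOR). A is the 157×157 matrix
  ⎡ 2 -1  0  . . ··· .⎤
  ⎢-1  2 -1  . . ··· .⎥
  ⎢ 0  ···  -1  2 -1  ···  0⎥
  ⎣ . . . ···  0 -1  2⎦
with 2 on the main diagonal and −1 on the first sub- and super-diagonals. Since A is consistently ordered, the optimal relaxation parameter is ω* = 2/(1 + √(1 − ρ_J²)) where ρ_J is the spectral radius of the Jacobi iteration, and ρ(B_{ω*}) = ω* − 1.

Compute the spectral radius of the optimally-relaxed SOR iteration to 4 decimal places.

With n=157, ρ(Jacobi) = cos(π/158) = 0.9998.
√(1−ρ_J²) = |sin(π/158)| = 0.01988
Young: ω* = 2/(1+√(1−ρ_J²)) = 2/(1+0.01988) = 2/1.01988 = 1.9610.
At ω = 1.9610 every |λ(B_ω)| = ω−1, so ρ_SOR = 0.9610.

ρ_SOR = 0.9610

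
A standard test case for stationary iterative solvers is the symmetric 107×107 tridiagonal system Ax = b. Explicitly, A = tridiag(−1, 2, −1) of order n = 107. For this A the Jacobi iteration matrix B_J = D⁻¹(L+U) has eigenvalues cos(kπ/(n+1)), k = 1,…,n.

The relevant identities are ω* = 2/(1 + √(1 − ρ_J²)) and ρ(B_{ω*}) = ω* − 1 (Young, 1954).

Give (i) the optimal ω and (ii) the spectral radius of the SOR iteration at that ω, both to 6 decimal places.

With n=107, ρ(Jacobi) = cos(π/108) = 0.999577.
root = sin(π/108) = 0.0290847  (since 1−cos² = sin²).
[ω*] 2 ÷ (1 + 0.0290847) = 2 ÷ 1.0290847 = 1.943475.
ρ_SOR = ω* − 1 ≈ 0.943475.

ω* = 1.943475, ρ_SOR = 0.943475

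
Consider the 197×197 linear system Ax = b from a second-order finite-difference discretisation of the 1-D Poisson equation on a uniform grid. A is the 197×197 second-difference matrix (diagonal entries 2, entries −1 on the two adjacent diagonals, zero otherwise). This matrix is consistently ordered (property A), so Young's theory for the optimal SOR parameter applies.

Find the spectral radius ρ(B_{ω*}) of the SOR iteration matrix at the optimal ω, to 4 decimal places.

spectrum of D⁻¹(L+U) = {cos(kπ/198) : 1≤k≤197}; ρ_J = cos(π/198) = 0.9999.
root = sin(π/198) = 0.01587  (since 1−cos² = sin²).
ω* = 2/(1 + 0.01587) = 2/1.01587 = 1.9688.
At ω = 1.9688 every |λ(B_ω)| = ω−1, so ρ_SOR = 0.9688.

ρ_SOR = 0.9688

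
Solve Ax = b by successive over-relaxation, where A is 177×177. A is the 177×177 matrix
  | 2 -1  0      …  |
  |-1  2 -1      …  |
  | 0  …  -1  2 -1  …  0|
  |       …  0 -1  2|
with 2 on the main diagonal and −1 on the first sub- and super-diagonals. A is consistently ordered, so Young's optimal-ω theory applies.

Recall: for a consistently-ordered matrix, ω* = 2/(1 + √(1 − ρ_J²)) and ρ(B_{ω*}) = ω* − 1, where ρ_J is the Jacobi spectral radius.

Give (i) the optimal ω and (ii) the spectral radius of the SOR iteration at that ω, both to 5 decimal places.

ω* = 1.96532, ρ_SOR = 0.96532

With n=177, ρ(Jacobi) = cos(π/178) = 0.99984.
√(1−ρ_J²) = |sin(π/178)| = 0.017648
Young: ω* = 2/(1+√(1−ρ_J²)) = 2/(1+0.017648) = 2/1.017648 = 1.96532.
[ρ_SOR] ω* − 1 = 0.96532.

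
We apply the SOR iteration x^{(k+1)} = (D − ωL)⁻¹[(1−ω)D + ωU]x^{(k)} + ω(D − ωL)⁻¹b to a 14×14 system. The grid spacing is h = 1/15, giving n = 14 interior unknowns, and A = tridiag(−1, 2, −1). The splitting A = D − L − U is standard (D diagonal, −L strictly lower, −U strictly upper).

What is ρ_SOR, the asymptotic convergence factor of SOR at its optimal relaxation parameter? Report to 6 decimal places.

ρ_SOR = 0.655750

½·tridiag(1,0,1) at n=14: λ_k = cos(kπ/15); max |λ| at k=1 ⇒ ρ_J = cos(π/15) ≈ 0.978148.
1 − cos²(π/15) = sin²(π/15) ⇒ √(1−ρ_J²) = sin(π/15) = 0.2079117.
ω* = 2/(1 + 0.2079117) = 2/1.2079117 = 1.655750.
ρ_SOR = ω* − 1 = 1.655750 − 1 = 0.655750.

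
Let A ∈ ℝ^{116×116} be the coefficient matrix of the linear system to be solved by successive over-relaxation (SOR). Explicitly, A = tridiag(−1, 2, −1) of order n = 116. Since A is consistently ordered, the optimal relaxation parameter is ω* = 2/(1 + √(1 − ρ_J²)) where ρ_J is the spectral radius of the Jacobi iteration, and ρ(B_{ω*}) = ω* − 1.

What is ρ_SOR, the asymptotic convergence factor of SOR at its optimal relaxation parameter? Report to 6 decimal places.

ρ_SOR = 0.947708

B_J for the 116×116 system has eigenvalues cos(kπ/117); ρ_J = cos(π/117) = 0.999640.
√(1 − cos²(π/117)) = sin(π/117) ≈ 0.0268480.
Then 2/(1+√(1−ρ_J²)) = 2/(1+0.0268480); ω* = 2/1.0268480 = 1.947708.
[ρ_SOR] ω* − 1 = 0.947708.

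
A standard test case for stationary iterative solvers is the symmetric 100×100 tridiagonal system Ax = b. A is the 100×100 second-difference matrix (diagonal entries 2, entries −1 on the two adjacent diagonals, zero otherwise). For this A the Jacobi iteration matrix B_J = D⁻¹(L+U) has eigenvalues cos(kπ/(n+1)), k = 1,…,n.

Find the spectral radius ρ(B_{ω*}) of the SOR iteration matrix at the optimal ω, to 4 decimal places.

[ρ_J] n=100: ρ(B_J) = cos(π/(n+1)) = cos(π/101) = 0.9995.
1 − cos²(π/101) = sin²(π/101) ⇒ √(1−ρ_J²) = sin(π/101) = 0.03110.
Then 2/(1+√(1−ρ_J²)) = 2/(1+0.03110); ω* = 2/1.03110 = 1.9397.
Hence ρ(B_{ω*}) = 1.9397 − 1 = 0.9397.

ρ_SOR = 0.9397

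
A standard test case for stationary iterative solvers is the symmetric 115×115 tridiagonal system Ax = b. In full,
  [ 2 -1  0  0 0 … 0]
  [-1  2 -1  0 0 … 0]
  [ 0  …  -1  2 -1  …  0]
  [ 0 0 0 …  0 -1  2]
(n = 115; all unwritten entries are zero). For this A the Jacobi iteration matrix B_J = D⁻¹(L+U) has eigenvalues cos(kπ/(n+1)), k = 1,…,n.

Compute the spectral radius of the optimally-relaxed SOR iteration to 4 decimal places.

With n=115, ρ(Jacobi) = cos(π/116) = 0.9996.
root = sin(π/116) = 0.02708  (since 1−cos² = sin²).
So ω* = 2/1.02708 = 1.9473 (Young).
[ρ_SOR] ω* − 1 = 0.9473.

ρ_SOR = 0.9473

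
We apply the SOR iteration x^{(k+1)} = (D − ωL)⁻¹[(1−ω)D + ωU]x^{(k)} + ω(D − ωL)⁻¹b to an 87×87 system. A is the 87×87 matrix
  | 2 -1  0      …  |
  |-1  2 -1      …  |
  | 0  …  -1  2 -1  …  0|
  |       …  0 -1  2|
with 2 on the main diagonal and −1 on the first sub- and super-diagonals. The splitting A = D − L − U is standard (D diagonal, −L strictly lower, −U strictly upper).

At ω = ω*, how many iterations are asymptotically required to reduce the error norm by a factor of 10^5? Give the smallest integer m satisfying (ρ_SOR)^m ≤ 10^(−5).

m = 162

B_J for the 87×87 system has eigenvalues cos(kπ/88); ρ_J = cos(π/88) = 0.9993628.
√(1−ρ_J²) simplifies to sin(π/88) = 0.0356923.
So ω* = 2/1.0356923 = 1.9310755 (Young).
At ω = 1.9310755 every |λ(B_ω)| = ω−1, so ρ_SOR = 0.9310755.
Need (0.9310755)^m ≤ 10^(−5): m ≥ 5·ln10/|ln 0.9310755| = 11.5129/0.0714149 = 161.211 ⇒ m = 162.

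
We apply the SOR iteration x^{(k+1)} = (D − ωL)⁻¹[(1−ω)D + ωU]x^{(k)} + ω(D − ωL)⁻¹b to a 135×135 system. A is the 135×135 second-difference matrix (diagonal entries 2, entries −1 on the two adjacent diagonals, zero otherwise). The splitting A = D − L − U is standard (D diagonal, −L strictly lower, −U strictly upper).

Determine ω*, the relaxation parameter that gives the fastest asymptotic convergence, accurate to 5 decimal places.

[ρ_J] n=135: ρ(B_J) = cos(π/(n+1)) = cos(π/136) = 0.99973.
√(1−ρ_J²) = |sin(π/136)| = 0.023098
ω* = 2/(1+0.023098) = 1.95485
ρ_SOR = ω* − 1 = 1.95485 − 1 = 0.95485.

ω* = 1.95485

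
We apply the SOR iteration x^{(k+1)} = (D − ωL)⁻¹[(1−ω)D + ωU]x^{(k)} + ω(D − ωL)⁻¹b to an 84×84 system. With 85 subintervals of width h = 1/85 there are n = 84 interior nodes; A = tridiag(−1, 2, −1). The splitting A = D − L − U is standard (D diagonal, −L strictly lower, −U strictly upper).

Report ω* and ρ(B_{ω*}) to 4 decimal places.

With n=84, ρ(Jacobi) = cos(π/85) = 0.9993.
1 − cos²(π/85) = sin²(π/85) ⇒ √(1−ρ_J²) = sin(π/85) = 0.03695.
[ω*] 2 ÷ (1 + 0.03695) = 2 ÷ 1.03695 = 1.9287.
ρ(B_{ω*}) = ω*−1 = 0.9287

ω* = 1.9287, ρ_SOR = 0.9287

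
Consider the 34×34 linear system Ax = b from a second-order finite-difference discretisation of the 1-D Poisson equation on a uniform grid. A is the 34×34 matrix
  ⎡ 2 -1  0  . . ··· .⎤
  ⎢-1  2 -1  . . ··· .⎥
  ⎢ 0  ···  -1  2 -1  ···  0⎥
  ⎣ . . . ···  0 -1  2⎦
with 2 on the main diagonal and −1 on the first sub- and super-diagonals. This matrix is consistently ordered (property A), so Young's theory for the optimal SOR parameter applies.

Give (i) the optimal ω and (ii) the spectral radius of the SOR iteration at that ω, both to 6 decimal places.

½·tridiag(1,0,1) at n=34: λ_k = cos(kπ/35); max |λ| at k=1 ⇒ ρ_J = cos(π/35) ≈ 0.995974.
root = sin(π/35) = 0.0896393  (since 1−cos² = sin²).
ω* = 2 / (1 + 0.0896393) = 2 / 1.0896393 ≈ 1.835470.
ρ(B_{ω*}) = ω*−1 = 0.835470

ω* = 1.835470, ρ_SOR = 0.835470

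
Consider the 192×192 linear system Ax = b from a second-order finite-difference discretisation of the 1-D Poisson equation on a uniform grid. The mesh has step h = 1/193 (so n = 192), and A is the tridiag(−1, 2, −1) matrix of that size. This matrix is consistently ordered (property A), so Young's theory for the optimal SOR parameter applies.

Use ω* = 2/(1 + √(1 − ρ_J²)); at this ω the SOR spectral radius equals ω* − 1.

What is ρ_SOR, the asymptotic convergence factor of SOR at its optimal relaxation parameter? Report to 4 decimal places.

[ρ_J] n=192: ρ(B_J) = cos(π/(n+1)) = cos(π/193) = 0.9999.
√(1−ρ_J²) simplifies to sin(π/193) = 0.01628.
ω* = 2 / (1 + 0.01628) = 2 / 1.01628 ≈ 1.9680.
[ρ_SOR] ω* − 1 = 0.9680.

ρ_SOR = 0.9680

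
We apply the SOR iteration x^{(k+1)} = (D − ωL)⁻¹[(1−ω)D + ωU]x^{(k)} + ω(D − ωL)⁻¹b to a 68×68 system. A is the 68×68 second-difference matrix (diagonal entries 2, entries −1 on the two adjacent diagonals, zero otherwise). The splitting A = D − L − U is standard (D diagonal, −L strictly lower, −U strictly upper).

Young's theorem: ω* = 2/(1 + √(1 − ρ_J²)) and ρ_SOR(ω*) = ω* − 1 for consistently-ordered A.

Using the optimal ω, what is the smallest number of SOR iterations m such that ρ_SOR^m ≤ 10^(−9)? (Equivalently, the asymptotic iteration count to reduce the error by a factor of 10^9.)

With n=68, ρ(Jacobi) = cos(π/69) = 0.9989637.
√(1−ρ_J²) simplifies to sin(π/69) = 0.0455146.
Young: ω* = 2/(1+√(1−ρ_J²)) = 2/(1+0.0455146) = 2/1.0455146 = 1.9129336.
ρ_SOR = ω* − 1 ≈ 0.9129336.
Need (0.9129336)^m ≤ 10^(−9): m ≥ 9·ln10/|ln 0.9129336| = 20.7233/0.0910921 = 227.498 ⇒ m = 228.

m = 228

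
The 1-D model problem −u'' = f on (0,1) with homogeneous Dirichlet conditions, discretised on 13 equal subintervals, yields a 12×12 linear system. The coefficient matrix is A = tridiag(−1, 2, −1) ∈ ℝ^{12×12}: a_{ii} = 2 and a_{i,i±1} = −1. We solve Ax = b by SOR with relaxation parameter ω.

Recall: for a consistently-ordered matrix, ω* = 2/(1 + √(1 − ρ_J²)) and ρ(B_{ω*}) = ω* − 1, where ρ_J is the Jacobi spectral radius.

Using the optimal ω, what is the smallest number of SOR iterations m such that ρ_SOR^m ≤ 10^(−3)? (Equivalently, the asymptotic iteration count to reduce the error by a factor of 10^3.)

m = 15

B_J for the 12×12 system has eigenvalues cos(kπ/13); ρ_J = cos(π/13) = 0.9709418.
root = sin(π/13) = 0.2393157  (since 1−cos² = sin²).
ω* = 2/(1+0.2393157) = 1.6137938
At ω = 1.6137938 every |λ(B_ω)| = ω−1, so ρ_SOR = 0.6137938.
3·ln10 = 6.90776; −ln(0.6137938) = 0.488096; m = ⌈6.90776/0.488096⌉ = ⌈14.152⌉ = 15.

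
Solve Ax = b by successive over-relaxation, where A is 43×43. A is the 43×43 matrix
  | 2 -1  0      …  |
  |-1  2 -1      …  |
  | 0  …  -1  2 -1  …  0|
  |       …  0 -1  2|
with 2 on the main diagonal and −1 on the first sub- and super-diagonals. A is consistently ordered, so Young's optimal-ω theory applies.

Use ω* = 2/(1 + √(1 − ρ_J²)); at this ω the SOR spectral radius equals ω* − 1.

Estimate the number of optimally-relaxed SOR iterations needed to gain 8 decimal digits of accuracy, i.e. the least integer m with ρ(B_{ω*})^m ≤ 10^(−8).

B_J for the 43×43 system has eigenvalues cos(kπ/44); ρ_J = cos(π/44) = 0.9974521.
√(1 − cos²(π/44)) = sin(π/44) ≈ 0.0713392.
Young: ω* = 2/(1+√(1−ρ_J²)) = 2/(1+0.0713392) = 2/1.0713392 = 1.8668224.
and ρ(B_{ω*}) = 1.8668224 − 1 = 0.8668224.
Need (0.8668224)^m ≤ 10^(−8): m ≥ 8·ln10/|ln 0.8668224| = 18.4207/0.142921 = 128.887 ⇒ m = 129.

m = 129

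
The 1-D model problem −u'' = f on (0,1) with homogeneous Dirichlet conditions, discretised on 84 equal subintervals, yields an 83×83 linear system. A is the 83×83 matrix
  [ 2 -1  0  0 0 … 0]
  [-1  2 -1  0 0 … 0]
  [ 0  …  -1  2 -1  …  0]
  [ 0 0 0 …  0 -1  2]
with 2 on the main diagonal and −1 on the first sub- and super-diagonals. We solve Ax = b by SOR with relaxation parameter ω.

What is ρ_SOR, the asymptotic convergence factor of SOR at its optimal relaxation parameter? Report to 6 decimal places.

ρ_SOR = 0.927913

[ρ_J] n=83: ρ(B_J) = cos(π/(n+1)) = cos(π/84) = 0.999301.
1 − cos²(π/84) = sin²(π/84) ⇒ √(1−ρ_J²) = sin(π/84) = 0.0373912.
[ω*] 2 ÷ (1 + 0.0373912) = 2 ÷ 1.0373912 = 1.927913.
ρ_SOR = ω* − 1 = 1.927913 − 1 = 0.927913.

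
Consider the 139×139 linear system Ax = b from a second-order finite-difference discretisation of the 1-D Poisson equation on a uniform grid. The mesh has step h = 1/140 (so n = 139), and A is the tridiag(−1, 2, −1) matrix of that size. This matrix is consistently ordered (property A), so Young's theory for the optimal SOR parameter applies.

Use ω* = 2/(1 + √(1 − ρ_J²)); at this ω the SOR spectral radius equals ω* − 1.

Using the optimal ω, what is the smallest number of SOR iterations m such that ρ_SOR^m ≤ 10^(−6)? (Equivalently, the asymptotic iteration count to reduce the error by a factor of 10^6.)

m = 308

[ρ_J] n=139: ρ(B_J) = cos(π/(n+1)) = cos(π/140) = 0.9997482.
1 − cos²(π/140) = sin²(π/140) ⇒ √(1−ρ_J²) = sin(π/140) = 0.0224381.
ω* = 2/(1 + 0.0224381) = 2/1.0224381 = 1.9561086.
ρ_SOR = ω* − 1 ≈ 0.9561086.
6·ln10 = 13.8155; −ln(0.9561086) = 0.0448838; m = ⌈13.8155/0.0448838⌉ = ⌈307.806⌉ = 308.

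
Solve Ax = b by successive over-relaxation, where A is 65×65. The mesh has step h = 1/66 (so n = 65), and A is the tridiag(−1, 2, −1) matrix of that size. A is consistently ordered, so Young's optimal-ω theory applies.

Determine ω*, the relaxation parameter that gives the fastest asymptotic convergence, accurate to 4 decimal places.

ρ_J = max_k |cos(kπ/66)| = cos(π/66) = 0.9989
1 − cos²(π/66) = sin²(π/66) ⇒ √(1−ρ_J²) = sin(π/66) = 0.04758.
Young: ω* = 2/(1+√(1−ρ_J²)) = 2/(1+0.04758) = 2/1.04758 = 1.9092.
and ρ(B_{ω*}) = 1.9092 − 1 = 0.9092.

ω* = 1.9092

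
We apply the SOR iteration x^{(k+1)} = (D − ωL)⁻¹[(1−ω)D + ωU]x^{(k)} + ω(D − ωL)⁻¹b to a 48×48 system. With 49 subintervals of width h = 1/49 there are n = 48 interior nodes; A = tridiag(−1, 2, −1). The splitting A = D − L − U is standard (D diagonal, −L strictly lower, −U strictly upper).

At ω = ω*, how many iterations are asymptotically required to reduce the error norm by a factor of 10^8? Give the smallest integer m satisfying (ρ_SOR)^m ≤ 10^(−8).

m = 144

B_J for the 48×48 system has eigenvalues cos(kπ/49); ρ_J = cos(π/49) = 0.9979454.
√(1−ρ_J²) simplifies to sin(π/49) = 0.0640702.
ω* = 2 / (1 + 0.0640702) = 2 / 1.0640702 ≈ 1.8795752.
At ω = 1.8795752 every |λ(B_ω)| = ω−1, so ρ_SOR = 0.8795752.
For 8 digits: m = 8·ln10 / (−ln 0.8795752) = 18.4207/0.128316 = 143.557; round up → m = 144.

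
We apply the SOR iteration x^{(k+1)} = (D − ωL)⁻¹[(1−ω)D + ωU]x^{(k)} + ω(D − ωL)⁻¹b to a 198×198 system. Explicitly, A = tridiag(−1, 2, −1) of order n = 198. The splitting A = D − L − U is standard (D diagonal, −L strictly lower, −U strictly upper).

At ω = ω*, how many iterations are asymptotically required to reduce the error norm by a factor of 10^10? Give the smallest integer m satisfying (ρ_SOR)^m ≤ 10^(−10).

With n=198, ρ(Jacobi) = cos(π/199) = 0.9998754.
√(1 − cos²(π/199)) = sin(π/199) ≈ 0.0157862.
ω* = 2/(1+0.0157862) = 1.9689183
At ω = 1.9689183 every |λ(B_ω)| = ω−1, so ρ_SOR = 0.9689183.
For 10 digits: m = 10·ln10 / (−ln 0.9689183) = 23.0259/0.031575 = 729.245; round up → m = 730.

m = 730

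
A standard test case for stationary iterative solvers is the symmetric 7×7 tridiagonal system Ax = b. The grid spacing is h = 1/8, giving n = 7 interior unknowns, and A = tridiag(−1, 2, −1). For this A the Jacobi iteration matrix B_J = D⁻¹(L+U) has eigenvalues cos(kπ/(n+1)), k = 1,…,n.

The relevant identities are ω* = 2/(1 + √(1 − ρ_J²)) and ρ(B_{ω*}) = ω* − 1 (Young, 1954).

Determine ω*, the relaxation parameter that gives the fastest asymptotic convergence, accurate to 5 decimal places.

½·tridiag(1,0,1) at n=7: λ_k = cos(kπ/8); max |λ| at k=1 ⇒ ρ_J = cos(π/8) ≈ 0.92388.
√(1−ρ_J²) = |sin(π/8)| = 0.382683
Young: ω* = 2/(1+√(1−ρ_J²)) = 2/(1+0.382683) = 2/1.382683 = 1.44646.
Hence ρ(B_{ω*}) = 1.44646 − 1 = 0.44646.

ω* = 1.44646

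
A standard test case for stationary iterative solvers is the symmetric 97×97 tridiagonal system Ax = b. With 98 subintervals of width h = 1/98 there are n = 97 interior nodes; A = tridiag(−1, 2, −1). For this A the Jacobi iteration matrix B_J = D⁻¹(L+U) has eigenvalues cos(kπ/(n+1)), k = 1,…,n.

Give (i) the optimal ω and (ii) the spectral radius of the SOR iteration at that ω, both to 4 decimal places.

n=97: λ(B_J) = 1 − λ(A)/2 = cos(kπ/98); k=1 gives ρ_J = 0.9995.
√(1−ρ_J²) = |sin(π/98)| = 0.03205
[ω*] 2 ÷ (1 + 0.03205) = 2 ÷ 1.03205 = 1.9379.
Hence ρ(B_{ω*}) = 1.9379 − 1 = 0.9379.

ω* = 1.9379, ρ_SOR = 0.9379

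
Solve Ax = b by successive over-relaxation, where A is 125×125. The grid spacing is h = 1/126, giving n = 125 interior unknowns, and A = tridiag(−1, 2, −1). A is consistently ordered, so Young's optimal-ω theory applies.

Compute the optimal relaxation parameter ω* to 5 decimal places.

ρ_J = max_k |cos(kπ/126)| = cos(π/126) = 0.99969
√(1−ρ_J²) simplifies to sin(π/126) = 0.024931.
So ω* = 2/1.024931 = 1.95135 (Young).
ρ_SOR = ω* − 1 ≈ 0.95135.

ω* = 1.95135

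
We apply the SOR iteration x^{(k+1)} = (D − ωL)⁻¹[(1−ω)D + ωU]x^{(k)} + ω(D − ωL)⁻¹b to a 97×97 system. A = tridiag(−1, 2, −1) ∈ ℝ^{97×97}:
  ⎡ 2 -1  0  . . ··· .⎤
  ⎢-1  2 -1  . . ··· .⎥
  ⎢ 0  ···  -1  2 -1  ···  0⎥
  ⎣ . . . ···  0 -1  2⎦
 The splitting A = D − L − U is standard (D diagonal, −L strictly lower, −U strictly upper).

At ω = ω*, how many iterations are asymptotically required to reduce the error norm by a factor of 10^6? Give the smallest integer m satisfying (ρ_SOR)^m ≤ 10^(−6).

m = 216

B_J for the 97×97 system has eigenvalues cos(kπ/98); ρ_J = cos(π/98) = 0.9994862.
√(1−ρ_J²) = |sin(π/98)| = 0.0320516
ω* = 2 / (1 + 0.0320516) = 2 / 1.0320516 ≈ 1.9378876.
ρ_SOR = ω* − 1 = 1.9378876 − 1 = 0.9378876.
m ≥ 6·ln10 / (−ln 0.9378876) = 215.446; smallest integer m = 216.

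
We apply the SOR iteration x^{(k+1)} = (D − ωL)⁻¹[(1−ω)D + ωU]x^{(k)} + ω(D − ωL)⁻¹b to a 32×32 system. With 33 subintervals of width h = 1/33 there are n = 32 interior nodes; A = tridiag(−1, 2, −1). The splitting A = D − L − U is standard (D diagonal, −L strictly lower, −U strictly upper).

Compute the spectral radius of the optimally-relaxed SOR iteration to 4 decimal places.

n=32: λ(B_J) = 1 − λ(A)/2 = cos(kπ/33); k=1 gives ρ_J = 0.9955.
√(1 − cos²(π/33)) = sin(π/33) ≈ 0.09506.
So ω* = 2/1.09506 = 1.8264 (Young).
At ω = 1.8264 every |λ(B_ω)| = ω−1, so ρ_SOR = 0.8264.

ρ_SOR = 0.8264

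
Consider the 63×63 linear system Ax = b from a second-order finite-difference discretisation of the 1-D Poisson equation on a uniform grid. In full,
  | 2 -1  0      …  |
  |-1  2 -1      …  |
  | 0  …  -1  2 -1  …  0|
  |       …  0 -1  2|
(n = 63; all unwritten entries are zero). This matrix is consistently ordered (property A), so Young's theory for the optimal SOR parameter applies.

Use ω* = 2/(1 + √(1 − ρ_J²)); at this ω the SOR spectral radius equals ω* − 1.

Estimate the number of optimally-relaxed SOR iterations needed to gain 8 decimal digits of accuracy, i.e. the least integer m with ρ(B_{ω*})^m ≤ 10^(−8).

[ρ_J] n=63: ρ(B_J) = cos(π/(n+1)) = cos(π/64) = 0.9987955.
root = sin(π/64) = 0.0490677  (since 1−cos² = sin²).
ω* = 2/(1+0.0490677) = 1.9064547
ρ(B_{ω*}) = ω*−1 = 0.9064547
8·ln10 = 18.4207; −ln(0.9064547) = 0.0982142; m = ⌈18.4207/0.0982142⌉ = ⌈187.556⌉ = 188.

m = 188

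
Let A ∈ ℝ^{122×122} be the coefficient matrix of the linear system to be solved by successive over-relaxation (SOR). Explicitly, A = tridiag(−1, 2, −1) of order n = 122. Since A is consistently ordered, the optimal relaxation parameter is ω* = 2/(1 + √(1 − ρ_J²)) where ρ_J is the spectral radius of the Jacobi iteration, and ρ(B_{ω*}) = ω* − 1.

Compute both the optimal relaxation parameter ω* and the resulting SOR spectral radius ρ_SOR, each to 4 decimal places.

ω* = 1.9502, ρ_SOR = 0.9502

[ρ_J] n=122: ρ(B_J) = cos(π/(n+1)) = cos(π/123) = 0.9997.
√(1 − cos²(π/123)) = sin(π/123) ≈ 0.02554.
ω* = 2 / (1 + 0.02554) = 2 / 1.02554 ≈ 1.9502.
ρ_SOR = ω* − 1 = 1.9502 − 1 = 0.9502.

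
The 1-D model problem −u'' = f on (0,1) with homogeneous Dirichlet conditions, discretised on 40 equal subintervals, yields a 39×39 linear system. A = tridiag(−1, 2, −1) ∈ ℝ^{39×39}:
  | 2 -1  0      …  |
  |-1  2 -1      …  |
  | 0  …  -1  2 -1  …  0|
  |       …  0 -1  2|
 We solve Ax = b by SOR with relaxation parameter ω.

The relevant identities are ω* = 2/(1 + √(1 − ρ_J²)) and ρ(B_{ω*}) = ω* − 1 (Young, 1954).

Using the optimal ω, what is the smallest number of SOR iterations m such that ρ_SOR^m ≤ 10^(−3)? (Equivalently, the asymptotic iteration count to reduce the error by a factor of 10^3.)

m = 44

spectrum of D⁻¹(L+U) = {cos(kπ/40) : 1≤k≤39}; ρ_J = cos(π/40) = 0.9969173.
1 − cos²(π/40) = sin²(π/40) ⇒ √(1−ρ_J²) = sin(π/40) = 0.0784591.
ω* = 2 / (1 + 0.0784591) = 2 / 1.0784591 ≈ 1.8544978.
[ρ_SOR] ω* − 1 = 0.8544978.
(0.8544978)^m ≤ 10^{−3}  ⇒  m·ln(0.8544978) ≤ −3·ln10  ⇒  m ≥ 43.931  ⇒  m = 44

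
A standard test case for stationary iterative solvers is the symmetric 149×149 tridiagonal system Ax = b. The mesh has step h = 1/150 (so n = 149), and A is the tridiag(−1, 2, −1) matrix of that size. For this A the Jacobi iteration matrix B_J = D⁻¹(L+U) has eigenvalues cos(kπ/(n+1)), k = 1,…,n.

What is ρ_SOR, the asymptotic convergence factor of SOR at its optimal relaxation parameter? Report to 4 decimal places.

ρ_SOR = 0.9590

spectrum of D⁻¹(L+U) = {cos(kπ/150) : 1≤k≤149}; ρ_J = cos(π/150) = 0.9998.
√(1 − cos²(π/150)) = sin(π/150) ≈ 0.02094.
[ω*] 2 ÷ (1 + 0.02094) = 2 ÷ 1.02094 = 1.9590.
and ρ(B_{ω*}) = 1.9590 − 1 = 0.9590.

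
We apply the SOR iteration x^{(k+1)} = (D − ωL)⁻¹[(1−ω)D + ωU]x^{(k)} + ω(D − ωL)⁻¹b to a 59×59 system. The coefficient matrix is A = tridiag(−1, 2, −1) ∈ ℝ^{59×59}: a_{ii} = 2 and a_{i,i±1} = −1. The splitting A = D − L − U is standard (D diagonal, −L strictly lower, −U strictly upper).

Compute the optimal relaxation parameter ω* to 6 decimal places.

ω* = 1.900534

With n=59, ρ(Jacobi) = cos(π/60) = 0.998630.
√(1 − cos²(π/60)) = sin(π/60) ≈ 0.0523360.
Then 2/(1+√(1−ρ_J²)) = 2/(1+0.0523360); ω* = 2/1.0523360 = 1.900534.
[ρ_SOR] ω* − 1 = 0.900534.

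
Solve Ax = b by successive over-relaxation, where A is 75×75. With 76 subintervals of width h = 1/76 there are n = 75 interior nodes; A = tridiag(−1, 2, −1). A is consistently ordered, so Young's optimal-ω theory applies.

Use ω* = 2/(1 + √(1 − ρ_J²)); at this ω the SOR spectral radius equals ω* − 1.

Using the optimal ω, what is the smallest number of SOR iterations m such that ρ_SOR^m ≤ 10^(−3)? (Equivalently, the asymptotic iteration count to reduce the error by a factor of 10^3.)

[ρ_J] n=75: ρ(B_J) = cos(π/(n+1)) = cos(π/76) = 0.9991458.
root = sin(π/76) = 0.0413250  (since 1−cos² = sin²).
ω* = 2 / (1 + 0.0413250) = 2 / 1.0413250 ≈ 1.9206300.
ρ(B_{ω*}) = ω*−1 = 0.9206300
m ≥ 3·ln10 / (−ln 0.9206300) = 83.531; smallest integer m = 84.

m = 84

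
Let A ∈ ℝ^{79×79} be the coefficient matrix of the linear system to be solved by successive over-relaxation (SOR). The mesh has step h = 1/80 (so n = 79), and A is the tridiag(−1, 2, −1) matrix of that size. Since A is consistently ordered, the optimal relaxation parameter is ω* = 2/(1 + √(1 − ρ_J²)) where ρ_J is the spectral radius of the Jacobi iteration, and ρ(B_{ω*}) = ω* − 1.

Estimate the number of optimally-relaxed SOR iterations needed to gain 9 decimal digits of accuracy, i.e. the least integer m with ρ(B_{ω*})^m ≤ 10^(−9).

B_J for the 79×79 system has eigenvalues cos(kπ/80); ρ_J = cos(π/80) = 0.9992290.
√(1 − cos²(π/80)) = sin(π/80) ≈ 0.0392598.
[ω*] 2 ÷ (1 + 0.0392598) = 2 ÷ 1.0392598 = 1.9244466.
ρ_SOR = ω* − 1 ≈ 0.9244466.
(0.9244466)^m ≤ 10^{−9}  ⇒  m·ln(0.9244466) ≤ −9·ln10  ⇒  m ≥ 263.789  ⇒  m = 264

m = 264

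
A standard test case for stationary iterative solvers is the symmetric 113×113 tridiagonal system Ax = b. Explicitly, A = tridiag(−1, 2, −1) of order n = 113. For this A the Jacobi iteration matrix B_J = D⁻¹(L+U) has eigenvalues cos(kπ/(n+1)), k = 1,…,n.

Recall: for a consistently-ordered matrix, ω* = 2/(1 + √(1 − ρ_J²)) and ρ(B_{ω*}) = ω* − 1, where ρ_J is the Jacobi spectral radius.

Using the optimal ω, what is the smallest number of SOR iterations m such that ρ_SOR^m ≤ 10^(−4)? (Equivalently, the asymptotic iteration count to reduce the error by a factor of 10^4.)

m = 168

½·tridiag(1,0,1) at n=113: λ_k = cos(kπ/114); max |λ| at k=1 ⇒ ρ_J = cos(π/114) ≈ 0.9996203.
root = sin(π/114) = 0.0275543  (since 1−cos² = sin²).
ω* = 2/(1+0.0275543) = 1.9463692
[ρ_SOR] ω* − 1 = 0.9463692.
m ≥ 4·ln10 / (−ln 0.9463692) = 167.089; smallest integer m = 168.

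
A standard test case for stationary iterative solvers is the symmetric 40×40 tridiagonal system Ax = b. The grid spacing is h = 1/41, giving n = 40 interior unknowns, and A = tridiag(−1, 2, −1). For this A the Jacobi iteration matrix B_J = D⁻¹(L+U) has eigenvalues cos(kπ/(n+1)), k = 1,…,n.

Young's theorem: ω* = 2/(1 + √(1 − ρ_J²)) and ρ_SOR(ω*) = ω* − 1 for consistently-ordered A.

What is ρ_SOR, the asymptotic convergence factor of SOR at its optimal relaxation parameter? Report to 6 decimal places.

n=40: λ(B_J) = 1 − λ(A)/2 = cos(kπ/41); k=1 gives ρ_J = 0.997066.
1 − cos²(π/41) = sin²(π/41) ⇒ √(1−ρ_J²) = sin(π/41) = 0.0765493.
ω* = 2 / (1 + 0.0765493) = 2 / 1.0765493 ≈ 1.857788.
ρ_SOR = ω* − 1 = 1.857788 − 1 = 0.857788.

ρ_SOR = 0.857788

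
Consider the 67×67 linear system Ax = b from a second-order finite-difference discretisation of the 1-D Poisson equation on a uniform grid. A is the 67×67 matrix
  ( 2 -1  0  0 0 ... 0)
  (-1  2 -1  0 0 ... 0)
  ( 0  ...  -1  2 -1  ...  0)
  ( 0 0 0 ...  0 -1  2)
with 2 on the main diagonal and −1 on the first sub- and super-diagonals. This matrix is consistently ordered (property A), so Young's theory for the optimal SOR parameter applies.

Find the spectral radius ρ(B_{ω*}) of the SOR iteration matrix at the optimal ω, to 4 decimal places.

ρ_SOR = 0.9117

n=67: λ(B_J) = 1 − λ(A)/2 = cos(kπ/68); k=1 gives ρ_J = 0.9989.
1 − cos²(π/68) = sin²(π/68) ⇒ √(1−ρ_J²) = sin(π/68) = 0.04618.
ω* = 2/(1 + 0.04618) = 2/1.04618 = 1.9117.
Hence ρ(B_{ω*}) = 1.9117 − 1 = 0.9117.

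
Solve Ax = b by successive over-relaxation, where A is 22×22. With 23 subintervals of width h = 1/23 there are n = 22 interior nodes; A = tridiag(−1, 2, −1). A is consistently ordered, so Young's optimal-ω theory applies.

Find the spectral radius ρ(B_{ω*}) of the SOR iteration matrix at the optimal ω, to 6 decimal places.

With n=22, ρ(Jacobi) = cos(π/23) = 0.990686.
√(1−ρ_J²) = |sin(π/23)| = 0.1361666
ω* = 2/(1+0.1361666) = 1.760305
At ω = 1.760305 every |λ(B_ω)| = ω−1, so ρ_SOR = 0.760305.

ρ_SOR = 0.760305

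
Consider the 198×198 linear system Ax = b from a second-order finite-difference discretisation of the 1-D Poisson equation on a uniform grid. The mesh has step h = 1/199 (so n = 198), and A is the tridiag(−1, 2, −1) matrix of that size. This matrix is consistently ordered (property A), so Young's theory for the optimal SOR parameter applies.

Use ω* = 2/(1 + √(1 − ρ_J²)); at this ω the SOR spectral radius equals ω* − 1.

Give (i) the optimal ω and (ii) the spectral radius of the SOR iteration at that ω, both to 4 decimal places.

ω* = 1.9689, ρ_SOR = 0.9689

B_J for the 198×198 system has eigenvalues cos(kπ/199); ρ_J = cos(π/199) = 0.9999.
√(1−ρ_J²) = |sin(π/199)| = 0.01579
So ω* = 2/1.01579 = 1.9689 (Young).
At ω = 1.9689 every |λ(B_ω)| = ω−1, so ρ_SOR = 0.9689.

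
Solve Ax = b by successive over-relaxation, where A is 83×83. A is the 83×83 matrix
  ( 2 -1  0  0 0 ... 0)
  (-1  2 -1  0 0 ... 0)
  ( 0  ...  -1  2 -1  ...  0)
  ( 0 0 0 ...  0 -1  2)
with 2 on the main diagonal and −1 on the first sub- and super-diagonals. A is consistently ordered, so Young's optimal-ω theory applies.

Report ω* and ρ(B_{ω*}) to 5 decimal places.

ω* = 1.92791, ρ_SOR = 0.92791

With n=83, ρ(Jacobi) = cos(π/84) = 0.99930.
1 − cos²(π/84) = sin²(π/84) ⇒ √(1−ρ_J²) = sin(π/84) = 0.037391.
ω* = 2 / (1 + 0.037391) = 2 / 1.037391 ≈ 1.92791.
At ω = 1.92791 every |λ(B_ω)| = ω−1, so ρ_SOR = 0.92791.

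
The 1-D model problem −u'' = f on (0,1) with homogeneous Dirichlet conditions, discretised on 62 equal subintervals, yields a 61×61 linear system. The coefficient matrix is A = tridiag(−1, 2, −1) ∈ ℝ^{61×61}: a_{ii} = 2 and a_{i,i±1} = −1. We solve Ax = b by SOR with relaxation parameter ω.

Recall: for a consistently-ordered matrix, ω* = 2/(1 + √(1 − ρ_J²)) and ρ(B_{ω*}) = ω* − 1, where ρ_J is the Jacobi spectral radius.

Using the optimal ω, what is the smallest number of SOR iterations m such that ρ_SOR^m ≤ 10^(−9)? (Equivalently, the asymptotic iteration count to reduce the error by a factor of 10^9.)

m = 205

spectrum of D⁻¹(L+U) = {cos(kπ/62) : 1≤k≤61}; ρ_J = cos(π/62) = 0.9987165.
root = sin(π/62) = 0.0506492  (since 1−cos² = sin²).
So ω* = 2/1.0506492 = 1.9035849 (Young).
[ρ_SOR] ω* − 1 = 0.9035849.
(0.9035849)^m ≤ 10^{−9}  ⇒  m·ln(0.9035849) ≤ −9·ln10  ⇒  m ≥ 204.402  ⇒  m = 205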